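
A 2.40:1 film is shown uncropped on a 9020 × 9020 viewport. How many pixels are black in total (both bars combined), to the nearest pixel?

47460233 pixels

2.40:1 is wider than 1:1, so it spans the full width.
The film is 9020 / 2.400 ≈ 3758.3333 px tall.
Black = 9020 − 3758.3333 = 5261.6667 px.
That's 5261.6667 × 9020 ≈ 47460233 black pixels.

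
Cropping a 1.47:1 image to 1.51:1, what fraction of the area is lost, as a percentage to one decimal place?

2.6%

The width stays; only height is cut (since 1.51:1 is wider than 1.47:1).
(1.470)/(1.510) ≈ 0.974 of the area survives, leaving 2.65% discarded.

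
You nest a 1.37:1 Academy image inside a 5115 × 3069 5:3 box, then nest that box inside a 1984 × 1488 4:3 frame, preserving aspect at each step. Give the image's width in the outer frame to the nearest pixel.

1.37:1 Academy in 5115×3069: fills the height, so the image is 4204.53 × 3069.00.
5:3 in 1984×1488: fills the width, so the intermediate becomes 1984.00 × 1190.40 — a scale of ×0.3879.
The image scales with it: width 4204.53 × 0.3879 ≈ 1630.85.

1631 px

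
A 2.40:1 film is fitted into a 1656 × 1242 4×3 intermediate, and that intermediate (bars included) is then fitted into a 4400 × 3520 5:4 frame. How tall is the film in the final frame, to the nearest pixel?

Inside the 1656×1242 canvas the film is width-limited at 1656.00 × 690.00.
The 4×3 canvas is width-limited in 4400×3520, giving 4400.00 × 3300.00; scale factor 2.6570.
The film scales with it: height 690.00 × 2.6570 ≈ 1833.33.

1833 px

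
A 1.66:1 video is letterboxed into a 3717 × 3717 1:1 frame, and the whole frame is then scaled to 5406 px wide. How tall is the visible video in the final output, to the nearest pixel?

At 3717×3717 the video is width-limited, so height = 3717 / 1.660 ≈ 2239.16 px.
Scaling 3717 → 5406 is ×1.4544, so the height becomes 2239.16 × 1.4544 ≈ 3256.63 px.

3257 px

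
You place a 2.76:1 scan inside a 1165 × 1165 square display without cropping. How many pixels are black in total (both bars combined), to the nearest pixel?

865477 pixels

2.76:1 is wider than square, so it spans the full width.
Content height = 1165 / 2.760 ≈ 422.1014 px.
Leftover height: 1165 − 422.1014 = 742.8986 px.
Bar area = 742.8986 × 1165 ≈ 865477 px.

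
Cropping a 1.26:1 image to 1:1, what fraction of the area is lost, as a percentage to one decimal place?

Going from 1.26:1 to 1:1 means cutting width while keeping height.
Fraction kept = (1.000)/(1.260) ≈ 79.37%, so 20.63% is lost.

20.6%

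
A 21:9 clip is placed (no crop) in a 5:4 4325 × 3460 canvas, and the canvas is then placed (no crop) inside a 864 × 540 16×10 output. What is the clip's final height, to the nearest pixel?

289 px

Inside the 4325×3460 canvas the clip is width-limited at 4325.00 × 1853.57.
The 5:4 canvas is height-limited in 864×540, giving 675.00 × 540.00; scale factor 0.1561.
The clip scales with it: height 1853.57 × 0.1561 ≈ 289.29.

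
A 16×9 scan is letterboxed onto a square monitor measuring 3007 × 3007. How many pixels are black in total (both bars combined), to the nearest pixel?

16×9 is wider than square, so it spans the full width.
The scan is 3007 × 9/16 ≈ 1691.4375 px tall.
Black = 3007 − 1691.4375 = 1315.5625 px.
Bar area = 1315.5625 × 3007 ≈ 3955896 px.

3955896 pixels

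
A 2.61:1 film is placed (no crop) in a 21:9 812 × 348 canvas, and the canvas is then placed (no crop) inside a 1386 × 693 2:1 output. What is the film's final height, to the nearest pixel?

2.61:1 in 812×348: fills the width, so the film is 812.00 × 311.11.
21:9 in 1386×693: fills the width, so the intermediate becomes 1386.00 × 594.00 — a scale of ×1.7069.
So the film's height is 311.11 × 1.7069 ≈ 531.03.

531 px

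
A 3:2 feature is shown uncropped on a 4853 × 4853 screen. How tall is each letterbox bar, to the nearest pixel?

Since 1.500 > 1.000, the feature is width-limited.
That makes the image 3235.33 px tall (4853 × 2/3).
Leftover height: 4853 − 3235.33 = 1617.67 px → 808.83 each side.

809 px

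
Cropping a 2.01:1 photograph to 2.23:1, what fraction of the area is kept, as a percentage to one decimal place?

2.23:1 is wider than 2.01:1, so the crop keeps the full width and trims the height.
Fraction kept = (2.010)/(2.230) ≈ 90.13%.

90.1%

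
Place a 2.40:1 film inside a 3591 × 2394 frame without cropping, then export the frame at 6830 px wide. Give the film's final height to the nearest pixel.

2846 px

In the 3591×2394 frame the film fills the width: height = 3591 / 2.400 ≈ 1496.25 px.
Resizing to 6830 px wide multiplies everything by 1.9020: 1496.25 → 2845.83 px.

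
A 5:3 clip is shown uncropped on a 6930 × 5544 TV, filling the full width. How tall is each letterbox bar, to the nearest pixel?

693 px

That makes the image 4158.00 px tall (6930 × 3/5).
5544 − 4158.00 = 1386.00 px of bars (693.00 each).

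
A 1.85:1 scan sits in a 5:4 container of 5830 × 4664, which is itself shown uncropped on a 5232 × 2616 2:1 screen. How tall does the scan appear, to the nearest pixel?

1768 px

Inside the 5830×4664 canvas the scan is width-limited at 5830.00 × 3151.35.
The 5:4 canvas is height-limited in 5232×2616, giving 3270.00 × 2616.00; scale factor 0.5609.
Applying the same ×0.5609: 3151.35 → 1767.57.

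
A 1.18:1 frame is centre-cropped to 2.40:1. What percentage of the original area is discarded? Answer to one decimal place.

50.8%

2.40:1 is wider than 1.18:1, so the crop keeps the full width and trims the height.
(1.180)/(2.400) ≈ 0.492 of the area survives, leaving 50.83% discarded.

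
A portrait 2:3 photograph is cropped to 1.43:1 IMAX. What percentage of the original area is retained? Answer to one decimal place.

46.6%

1.43:1 IMAX is wider than portrait 2:3, so the crop keeps the full width and trims the height.
Fraction kept = (0.667)/(1.430) ≈ 46.62%.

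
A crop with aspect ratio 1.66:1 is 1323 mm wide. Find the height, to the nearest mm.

797 mm

Height = 1323 / 1.660 = 796.99.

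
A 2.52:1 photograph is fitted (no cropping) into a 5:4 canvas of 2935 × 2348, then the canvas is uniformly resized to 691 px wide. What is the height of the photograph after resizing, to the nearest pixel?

Fitted into 2935×2348, the photograph spans the width; its height is 2935 / 2.520 ≈ 1164.68 px.
The frame scales by 691/2935 = 0.2354; 1164.68 × 0.2354 ≈ 274.21 px.

274 px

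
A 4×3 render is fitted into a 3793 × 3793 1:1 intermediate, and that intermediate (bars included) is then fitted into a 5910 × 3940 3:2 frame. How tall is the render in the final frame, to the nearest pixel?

2955 px

Inside the 3793×3793 canvas the render is width-limited at 3793.00 × 2844.75.
Second fit — the 1:1 canvas into 5910×3940 spans the height: 3940.00 × 3940.00 (×1.0388 from 3793×3793).
So the render's height is 2844.75 × 1.0388 ≈ 2955.00.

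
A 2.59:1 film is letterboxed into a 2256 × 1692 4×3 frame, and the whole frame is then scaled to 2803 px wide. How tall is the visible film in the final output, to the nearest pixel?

In the 2256×1692 frame the film fills the width: height = 2256 / 2.590 ≈ 871.04 px.
Resizing to 2803 px wide multiplies everything by 1.2425: 871.04 → 1082.24 px.

1082 px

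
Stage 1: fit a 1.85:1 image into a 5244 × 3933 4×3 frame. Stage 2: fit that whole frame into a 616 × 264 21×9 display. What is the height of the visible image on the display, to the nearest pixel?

1.85:1 in 5244×3933: fills the width, so the image is 5244.00 × 2834.59.
Second fit — the 4×3 canvas into 616×264 spans the height: 352.00 × 264.00 (×0.0671 from 5244×3933).
The image scales with it: height 2834.59 × 0.0671 ≈ 190.27.

190 px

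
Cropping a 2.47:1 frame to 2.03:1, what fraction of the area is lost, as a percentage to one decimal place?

17.8%

The height stays; only width is cut (since 2.03:1 is narrower than 2.47:1).
(2.030)/(2.470) ≈ 0.822 of the area survives, leaving 17.81% discarded.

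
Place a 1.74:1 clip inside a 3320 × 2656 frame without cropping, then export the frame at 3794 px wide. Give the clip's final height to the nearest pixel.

2180 px

In the 3320×2656 frame the clip fills the width: height = 3320 / 1.740 ≈ 1908.05 px.
The frame scales by 3794/3320 = 1.1428; 1908.05 × 1.1428 ≈ 2180.46 px.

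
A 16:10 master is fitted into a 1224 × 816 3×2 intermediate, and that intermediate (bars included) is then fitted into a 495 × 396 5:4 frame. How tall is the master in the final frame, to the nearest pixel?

First fit — 16:10 into 1224×816 spans the width: 1224.00 × 765.00.
Second fit — the 3×2 canvas into 495×396 spans the width: 495.00 × 330.00 (×0.4044 from 1224×816).
So the master's height is 765.00 × 0.4044 ≈ 309.38.

309 px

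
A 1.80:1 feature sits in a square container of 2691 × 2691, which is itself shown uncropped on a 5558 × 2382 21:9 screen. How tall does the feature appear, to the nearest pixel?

Inside the 2691×2691 canvas the feature is width-limited at 2691.00 × 1495.00.
The square canvas is height-limited in 5558×2382, giving 2382.00 × 2382.00; scale factor 0.8852.
So the feature's height is 1495.00 × 0.8852 ≈ 1323.33.

1323 px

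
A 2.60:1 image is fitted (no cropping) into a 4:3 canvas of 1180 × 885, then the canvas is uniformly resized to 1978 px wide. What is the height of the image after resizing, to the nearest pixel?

In the 1180×885 frame the image fills the width: height = 1180 / 2.600 ≈ 453.85 px.
Resizing to 1978 px wide multiplies everything by 1.6763: 453.85 → 760.77 px.

761 px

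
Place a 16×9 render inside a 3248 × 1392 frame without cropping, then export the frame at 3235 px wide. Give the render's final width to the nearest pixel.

In the 3248×1392 frame the render fills the height: width = 1392 × 16/9 ≈ 2474.67 px.
The frame scales by 3235/3248 = 0.9960; 2474.67 × 0.9960 ≈ 2464.76 px.

2465 px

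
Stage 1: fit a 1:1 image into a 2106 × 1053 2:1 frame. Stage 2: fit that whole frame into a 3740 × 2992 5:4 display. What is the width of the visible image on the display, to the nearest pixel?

1870 px

First fit — 1:1 into 2106×1053 spans the height: 1053.00 × 1053.00.
2:1 in 3740×2992: fills the width, so the intermediate becomes 3740.00 × 1870.00 — a scale of ×1.7759.
So the image's width is 1053.00 × 1.7759 ≈ 1870.00.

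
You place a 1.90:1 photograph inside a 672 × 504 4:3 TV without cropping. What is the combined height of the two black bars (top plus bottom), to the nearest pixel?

150 px

Since 1.900 > 1.333, the photograph is width-limited.
Content height = 672 / 1.900 ≈ 353.68 px.
Black = 504 − 353.68 = 150.32 px.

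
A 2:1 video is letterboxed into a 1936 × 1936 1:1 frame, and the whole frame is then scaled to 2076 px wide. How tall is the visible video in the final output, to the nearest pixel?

In the 1936×1936 frame the video fills the width: height = 1936 × 1/2 ≈ 968.00 px.
The frame scales by 2076/1936 = 1.0723; 968.00 × 1.0723 ≈ 1038.00 px.

1038 px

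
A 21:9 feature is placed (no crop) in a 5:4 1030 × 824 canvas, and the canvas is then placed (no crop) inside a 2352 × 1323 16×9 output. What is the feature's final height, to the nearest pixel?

709 px

First fit — 21:9 into 1030×824 spans the width: 1030.00 × 441.43.
5:4 in 2352×1323: fills the height, so the intermediate becomes 1653.75 × 1323.00 — a scale of ×1.6056.
Applying the same ×1.6056: 441.43 → 708.75.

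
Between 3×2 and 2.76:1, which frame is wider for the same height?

3×2 = 1.5 and 2.76; 2.76 > 1.5.

2.76:1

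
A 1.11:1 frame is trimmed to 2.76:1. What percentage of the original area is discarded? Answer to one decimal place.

59.8%

Going from 1.11:1 to 2.76:1 means cutting height while keeping width.
(1.110)/(2.760) ≈ 0.402 of the area survives, leaving 59.78% discarded.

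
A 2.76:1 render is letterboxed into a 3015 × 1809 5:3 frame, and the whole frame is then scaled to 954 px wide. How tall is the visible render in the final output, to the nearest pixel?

346 px

In the 3015×1809 frame the render fills the width: height = 3015 / 2.760 ≈ 1092.39 px.
Resizing to 954 px wide multiplies everything by 0.3164: 1092.39 → 345.65 px.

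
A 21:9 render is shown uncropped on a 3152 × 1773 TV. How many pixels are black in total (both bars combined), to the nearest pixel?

21:9 (2.333) > 16:9 (1.778), so the render fills the width.
The render is 3152 × 9/21 ≈ 1350.8571 px tall.
Black = 1773 − 1350.8571 = 422.1429 px.
Bar area = 422.1429 × 3152 ≈ 1330594 px.

1330594 pixels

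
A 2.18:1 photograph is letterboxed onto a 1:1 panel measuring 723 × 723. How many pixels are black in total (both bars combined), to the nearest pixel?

2.18:1 (2.180) > 1:1 (1.000), so the photograph fills the width.
That makes the image 331.6514 px tall (723 / 2.180).
723 − 331.6514 = 391.3486 px of bars.
Bar area = 391.3486 × 723 ≈ 282945 px.

282945 pixels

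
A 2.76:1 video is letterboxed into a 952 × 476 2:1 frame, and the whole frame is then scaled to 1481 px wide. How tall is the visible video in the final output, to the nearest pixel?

537 px

At 952×476 the video is width-limited, so height = 952 / 2.760 ≈ 344.93 px.
The frame scales by 1481/952 = 1.5557; 344.93 × 1.5557 ≈ 536.59 px.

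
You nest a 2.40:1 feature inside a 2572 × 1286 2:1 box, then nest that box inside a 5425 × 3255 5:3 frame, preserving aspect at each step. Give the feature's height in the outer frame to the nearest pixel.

Inside the 2572×1286 canvas the feature is width-limited at 2572.00 × 1071.67.
Second fit — the 2:1 canvas into 5425×3255 spans the width: 5425.00 × 2712.50 (×2.1093 from 2572×1286).
Applying the same ×2.1093: 1071.67 → 2260.42.

2260 px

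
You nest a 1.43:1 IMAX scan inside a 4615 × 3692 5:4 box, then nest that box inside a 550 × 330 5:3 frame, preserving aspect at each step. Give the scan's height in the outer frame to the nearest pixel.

288 px

First fit — 1.43:1 IMAX into 4615×3692 spans the width: 4615.00 × 3227.27.
The 5:4 canvas is height-limited in 550×330, giving 412.50 × 330.00; scale factor 0.0894.
Applying the same ×0.0894: 3227.27 → 288.46.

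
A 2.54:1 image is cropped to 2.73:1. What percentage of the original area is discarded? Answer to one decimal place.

2.73:1 is wider than 2.54:1, so the crop keeps the full width and trims the height.
Fraction kept = (2.540)/(2.730) ≈ 93.04%, so 6.96% is lost.

7.0%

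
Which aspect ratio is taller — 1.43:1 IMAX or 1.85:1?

1.43:1 IMAX

1.43 and 1.85; 1.85 > 1.43. The smaller width-to-height ratio is the taller frame.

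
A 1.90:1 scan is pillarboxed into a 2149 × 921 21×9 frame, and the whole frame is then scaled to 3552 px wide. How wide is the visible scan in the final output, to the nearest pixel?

At 2149×921 the scan is height-limited, so width = 921 × 1.900 ≈ 1749.90 px.
Scaling 2149 → 3552 is ×1.6529, so the width becomes 1749.90 × 1.6529 ≈ 2892.34 px.

2892 px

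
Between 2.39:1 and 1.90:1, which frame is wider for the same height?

2.39 and 1.9; 2.39 > 1.9.

2.39:1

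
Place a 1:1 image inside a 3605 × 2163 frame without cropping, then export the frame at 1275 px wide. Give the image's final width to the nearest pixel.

At 3605×2163 the image is height-limited, so width = 2163 × 1/1 ≈ 2163.00 px.
Scaling 3605 → 1275 is ×0.3537, so the width becomes 2163.00 × 0.3537 ≈ 765.00 px.

765 px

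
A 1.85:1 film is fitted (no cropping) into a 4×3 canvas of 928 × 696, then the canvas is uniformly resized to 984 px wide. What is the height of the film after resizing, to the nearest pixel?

In the 928×696 frame the film fills the width: height = 928 / 1.850 ≈ 501.62 px.
The frame scales by 984/928 = 1.0603; 501.62 × 1.0603 ≈ 531.89 px.

532 px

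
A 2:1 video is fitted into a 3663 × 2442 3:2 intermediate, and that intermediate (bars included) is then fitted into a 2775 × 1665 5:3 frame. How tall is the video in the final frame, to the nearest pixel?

1249 px

2:1 in 3663×2442: fills the width, so the video is 3663.00 × 1831.50.
3:2 in 2775×1665: fills the height, so the intermediate becomes 2497.50 × 1665.00 — a scale of ×0.6818.
Applying the same ×0.6818: 1831.50 → 1248.75.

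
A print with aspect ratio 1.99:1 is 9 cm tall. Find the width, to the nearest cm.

18 cm

9 × 1.990 = 17.91.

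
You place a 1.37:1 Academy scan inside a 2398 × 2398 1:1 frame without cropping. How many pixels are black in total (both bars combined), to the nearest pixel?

1.37:1 Academy is wider than 1:1, so it spans the full width.
The scan is 2398 / 1.370 ≈ 1750.3650 px tall.
2398 − 1750.3650 = 647.6350 px of bars.
That's 647.6350 × 2398 ≈ 1553029 black pixels.

1553029 pixels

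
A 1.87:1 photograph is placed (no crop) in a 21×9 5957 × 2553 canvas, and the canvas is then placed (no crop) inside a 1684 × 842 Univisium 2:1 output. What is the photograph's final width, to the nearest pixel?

Inside the 5957×2553 canvas the photograph is height-limited at 4774.11 × 2553.00.
The 21×9 canvas is width-limited in 1684×842, giving 1684.00 × 721.71; scale factor 0.2827.
So the photograph's width is 4774.11 × 0.2827 ≈ 1349.61.

1350 px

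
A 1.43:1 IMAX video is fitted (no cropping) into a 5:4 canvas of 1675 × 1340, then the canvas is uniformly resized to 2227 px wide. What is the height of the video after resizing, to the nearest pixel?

In the 1675×1340 frame the video fills the width: height = 1675 / 1.430 ≈ 1171.33 px.
The frame scales by 2227/1675 = 1.3296; 1171.33 × 1.3296 ≈ 1557.34 px.

1557 px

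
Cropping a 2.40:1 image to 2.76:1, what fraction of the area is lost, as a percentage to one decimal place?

2.76:1 is wider than 2.40:1, so the crop keeps the full width and trims the height.
Area ratio = (2.400)/(2.760) = 86.96%; the remaining 13.04% is cropped out.

13.0%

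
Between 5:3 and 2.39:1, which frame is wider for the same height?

2.39:1

5:3 = 1.667 and 2.39; 2.39 > 1.667.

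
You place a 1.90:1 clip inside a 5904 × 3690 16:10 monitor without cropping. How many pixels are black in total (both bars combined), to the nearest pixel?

1.90:1 (1.900) > 16:10 (1.600), so the clip fills the width.
That makes the image 3107.3684 px tall (5904 / 1.900).
Leftover height: 3690 − 3107.3684 = 582.6316 px.
Across the 5904-px span: 582.6316 × 5904 ≈ 3439857 px.

3439857 pixels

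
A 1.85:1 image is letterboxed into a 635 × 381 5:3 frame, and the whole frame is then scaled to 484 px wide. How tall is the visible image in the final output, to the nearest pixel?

At 635×381 the image is width-limited, so height = 635 / 1.850 ≈ 343.24 px.
The frame scales by 484/635 = 0.7622; 343.24 × 0.7622 ≈ 261.62 px.

262 px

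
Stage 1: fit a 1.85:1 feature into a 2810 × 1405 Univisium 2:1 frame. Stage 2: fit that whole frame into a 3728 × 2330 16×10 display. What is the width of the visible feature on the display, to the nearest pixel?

First fit — 1.85:1 into 2810×1405 spans the height: 2599.25 × 1405.00.
Second fit — the Univisium 2:1 canvas into 3728×2330 spans the width: 3728.00 × 1864.00 (×1.3267 from 2810×1405).
Applying the same ×1.3267: 2599.25 → 3448.40.

3448 px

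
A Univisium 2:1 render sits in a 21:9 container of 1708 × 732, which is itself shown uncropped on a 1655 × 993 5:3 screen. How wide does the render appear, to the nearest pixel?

1419 px

Univisium 2:1 in 1708×732: fills the height, so the render is 1464.00 × 732.00.
Second fit — the 21:9 canvas into 1655×993 spans the width: 1655.00 × 709.29 (×0.9690 from 1708×732).
Applying the same ×0.9690: 1464.00 → 1418.57.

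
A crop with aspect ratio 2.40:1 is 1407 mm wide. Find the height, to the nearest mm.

586 mm

At 2.40:1, 1407 / 2.400 ≈ 586.25.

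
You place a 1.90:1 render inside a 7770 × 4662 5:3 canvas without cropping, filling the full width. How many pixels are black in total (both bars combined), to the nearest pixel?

4448529 pixels

The render is 7770 / 1.900 ≈ 4089.4737 px tall.
Black = 4662 − 4089.4737 = 572.5263 px.
That's 572.5263 × 7770 ≈ 4448529 black pixels.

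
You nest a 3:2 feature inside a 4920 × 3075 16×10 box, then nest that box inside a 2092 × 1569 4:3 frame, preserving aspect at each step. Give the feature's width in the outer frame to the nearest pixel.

First fit — 3:2 into 4920×3075 spans the height: 4612.50 × 3075.00.
Second fit — the 16×10 canvas into 2092×1569 spans the width: 2092.00 × 1307.50 (×0.4252 from 4920×3075).
The feature scales with it: width 4612.50 × 0.4252 ≈ 1961.25.

1961 px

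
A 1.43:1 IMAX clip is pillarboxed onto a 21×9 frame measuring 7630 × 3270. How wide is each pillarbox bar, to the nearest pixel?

1477 px

1.43:1 IMAX (1.430) < 21×9 (2.333), so the clip fills the height.
The clip is 3270 × 1.430 ≈ 4676.10 px wide.
7630 − 4676.10 = 2953.90 px of bars (1476.95 each).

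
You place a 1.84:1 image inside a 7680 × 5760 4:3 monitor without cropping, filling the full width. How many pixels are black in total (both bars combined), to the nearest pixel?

Content height = 7680 / 1.840 ≈ 4173.9130 px.
Leftover height: 5760 − 4173.9130 = 1586.0870 px.
Bar area = 1586.0870 × 7680 ≈ 12181148 px.

12181148 pixels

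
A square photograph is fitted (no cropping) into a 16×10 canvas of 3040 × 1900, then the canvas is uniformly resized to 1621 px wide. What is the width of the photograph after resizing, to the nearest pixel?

1013 px

Fitted into 3040×1900, the photograph spans the height; its width is 1900 × 1/1 ≈ 1900.00 px.
Resizing to 1621 px wide multiplies everything by 0.5332: 1900.00 → 1013.12 px.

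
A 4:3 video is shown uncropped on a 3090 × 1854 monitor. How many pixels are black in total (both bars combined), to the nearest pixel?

1145772 pixels

Since 1.333 < 1.667, the video is height-limited.
The video is 1854 × 4/3 ≈ 2472.0000 px wide.
3090 − 2472.0000 = 618.0000 px of bars.
Across the 1854-px span: 618.0000 × 1854 ≈ 1145772 px.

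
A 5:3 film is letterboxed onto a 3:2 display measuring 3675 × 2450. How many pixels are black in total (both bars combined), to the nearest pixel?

900375 pixels

5:3 (1.667) > 3:2 (1.500), so the film fills the width.
Content height = 3675 × 3/5 ≈ 2205.0000 px.
2450 − 2205.0000 = 245.0000 px of bars.
Across the 3675-px span: 245.0000 × 3675 ≈ 900375 px.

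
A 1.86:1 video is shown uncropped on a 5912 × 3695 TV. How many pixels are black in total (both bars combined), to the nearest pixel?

1.86:1 (1.860) > 16:10 (1.600), so the video fills the width.
That makes the image 3178.4946 px tall (5912 / 1.860).
3695 − 3178.4946 = 516.5054 px of bars.
Across the 5912-px span: 516.5054 × 5912 ≈ 3053580 px.

3053580 pixels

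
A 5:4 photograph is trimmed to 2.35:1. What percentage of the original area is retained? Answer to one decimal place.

53.2%

Going from 5:4 to 2.35:1 means cutting height while keeping width.
Fraction kept = (1.250)/(2.350) ≈ 53.19%.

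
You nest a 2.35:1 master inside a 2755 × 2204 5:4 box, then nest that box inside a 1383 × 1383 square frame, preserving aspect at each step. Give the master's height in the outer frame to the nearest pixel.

589 px

First fit — 2.35:1 into 2755×2204 spans the width: 2755.00 × 1172.34.
5:4 in 1383×1383: fills the width, so the intermediate becomes 1383.00 × 1106.40 — a scale of ×0.5020.
The master scales with it: height 1172.34 × 0.5020 ≈ 588.51.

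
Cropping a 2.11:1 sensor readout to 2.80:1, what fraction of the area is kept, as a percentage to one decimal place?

Going from 2.11:1 to 2.80:1 means cutting height while keeping width.
(2.110)/(2.800) ≈ 0.754 of the area survives.

75.4%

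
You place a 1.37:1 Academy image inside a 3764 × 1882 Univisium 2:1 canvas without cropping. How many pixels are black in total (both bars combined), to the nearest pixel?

1.37:1 Academy (1.370) < Univisium 2:1 (2.000), so the image fills the height.
Content width = 1882 × 1.370 ≈ 2578.3400 px.
Leftover width: 3764 − 2578.3400 = 1185.6600 px.
Across the 1882-px span: 1185.6600 × 1882 ≈ 2231412 px.

2231412 pixels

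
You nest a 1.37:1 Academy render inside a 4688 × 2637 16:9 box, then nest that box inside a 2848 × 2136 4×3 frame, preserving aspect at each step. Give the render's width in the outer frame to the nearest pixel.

2195 px

Inside the 4688×2637 canvas the render is height-limited at 3612.69 × 2637.00.
Second fit — the 16:9 canvas into 2848×2136 spans the width: 2848.00 × 1602.00 (×0.6075 from 4688×2637).
So the render's width is 3612.69 × 0.6075 ≈ 2194.74.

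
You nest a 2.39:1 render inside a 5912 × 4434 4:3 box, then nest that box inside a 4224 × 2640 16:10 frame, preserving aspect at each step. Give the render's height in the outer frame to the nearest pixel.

1473 px

First fit — 2.39:1 into 5912×4434 spans the width: 5912.00 × 2473.64.
4:3 in 4224×2640: fills the height, so the intermediate becomes 3520.00 × 2640.00 — a scale of ×0.5954.
So the render's height is 2473.64 × 0.5954 ≈ 1472.80.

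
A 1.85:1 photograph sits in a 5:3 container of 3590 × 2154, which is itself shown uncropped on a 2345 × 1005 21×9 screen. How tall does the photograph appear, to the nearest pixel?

1.85:1 in 3590×2154: fills the width, so the photograph is 3590.00 × 1940.54.
The 5:3 canvas is height-limited in 2345×1005, giving 1675.00 × 1005.00; scale factor 0.4666.
So the photograph's height is 1940.54 × 0.4666 ≈ 905.41.

905 px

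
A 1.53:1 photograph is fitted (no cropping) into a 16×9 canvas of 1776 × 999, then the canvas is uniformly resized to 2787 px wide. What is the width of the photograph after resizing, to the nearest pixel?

At 1776×999 the photograph is height-limited, so width = 999 × 1.530 ≈ 1528.47 px.
Resizing to 2787 px wide multiplies everything by 1.5693: 1528.47 → 2398.56 px.

2399 px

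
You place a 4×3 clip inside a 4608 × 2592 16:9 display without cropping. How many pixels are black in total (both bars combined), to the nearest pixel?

4×3 (1.333) < 16:9 (1.778), so the clip fills the height.
Content width = 2592 × 4/3 ≈ 3456.0000 px.
Leftover width: 4608 − 3456.0000 = 1152.0000 px.
Across the 2592-px span: 1152.0000 × 2592 ≈ 2985984 px.

2985984 pixels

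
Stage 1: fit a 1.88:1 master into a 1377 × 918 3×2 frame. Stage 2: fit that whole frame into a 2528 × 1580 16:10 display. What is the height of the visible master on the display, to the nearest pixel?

1261 px

Inside the 1377×918 canvas the master is width-limited at 1377.00 × 732.45.
The 3×2 canvas is height-limited in 2528×1580, giving 2370.00 × 1580.00; scale factor 1.7211.
Applying the same ×1.7211: 732.45 → 1260.64.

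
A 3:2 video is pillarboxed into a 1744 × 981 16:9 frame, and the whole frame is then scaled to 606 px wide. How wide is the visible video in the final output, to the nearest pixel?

Fitted into 1744×981, the video spans the height; its width is 981 × 3/2 ≈ 1471.50 px.
Scaling 1744 → 606 is ×0.3475, so the width becomes 1471.50 × 0.3475 ≈ 511.31 px.

511 px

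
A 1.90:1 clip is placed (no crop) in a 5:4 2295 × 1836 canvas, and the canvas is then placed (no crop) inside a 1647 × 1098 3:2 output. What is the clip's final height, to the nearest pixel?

First fit — 1.90:1 into 2295×1836 spans the width: 2295.00 × 1207.89.
Second fit — the 5:4 canvas into 1647×1098 spans the height: 1372.50 × 1098.00 (×0.5980 from 2295×1836).
Applying the same ×0.5980: 1207.89 → 722.37.

722 px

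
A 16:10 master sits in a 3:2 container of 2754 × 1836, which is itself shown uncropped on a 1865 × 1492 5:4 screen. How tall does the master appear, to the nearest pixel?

1166 px

16:10 in 2754×1836: fills the width, so the master is 2754.00 × 1721.25.
The 3:2 canvas is width-limited in 1865×1492, giving 1865.00 × 1243.33; scale factor 0.6772.
Applying the same ×0.6772: 1721.25 → 1165.62.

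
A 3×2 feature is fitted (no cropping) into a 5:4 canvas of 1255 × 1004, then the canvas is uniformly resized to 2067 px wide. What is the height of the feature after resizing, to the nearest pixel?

1378 px

Fitted into 1255×1004, the feature spans the width; its height is 1255 × 2/3 ≈ 836.67 px.
Scaling 1255 → 2067 is ×1.6470, so the height becomes 836.67 × 1.6470 ≈ 1378.00 px.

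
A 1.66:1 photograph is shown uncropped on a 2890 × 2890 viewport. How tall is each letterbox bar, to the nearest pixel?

1.66:1 is wider than square, so it spans the full width.
Content height = 2890 / 1.660 ≈ 1740.96 px.
Black = 2890 − 1740.96 = 1149.04 px, or 574.52 per bar.

575 px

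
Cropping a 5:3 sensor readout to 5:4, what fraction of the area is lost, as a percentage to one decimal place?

5:4 is narrower than 5:3, so the crop keeps the full height and trims the width.
(1.250)/(1.667) ≈ 0.750 of the area survives, leaving 25.00% discarded.

25.0%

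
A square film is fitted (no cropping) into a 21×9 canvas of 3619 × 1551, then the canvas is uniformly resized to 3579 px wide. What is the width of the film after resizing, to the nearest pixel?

1534 px

At 3619×1551 the film is height-limited, so width = 1551 × 1/1 ≈ 1551.00 px.
Resizing to 3579 px wide multiplies everything by 0.9889: 1551.00 → 1533.86 px.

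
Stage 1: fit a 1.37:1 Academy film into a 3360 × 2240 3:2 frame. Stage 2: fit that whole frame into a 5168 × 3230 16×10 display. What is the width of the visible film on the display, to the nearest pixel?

1.37:1 Academy in 3360×2240: fills the height, so the film is 3068.80 × 2240.00.
The 3:2 canvas is height-limited in 5168×3230, giving 4845.00 × 3230.00; scale factor 1.4420.
The film scales with it: width 3068.80 × 1.4420 ≈ 4425.10.

4425 px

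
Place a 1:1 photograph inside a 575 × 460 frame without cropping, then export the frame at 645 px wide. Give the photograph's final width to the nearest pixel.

516 px

Fitted into 575×460, the photograph spans the height; its width is 460 × 1/1 ≈ 460.00 px.
The frame scales by 645/575 = 1.1217; 460.00 × 1.1217 ≈ 516.00 px.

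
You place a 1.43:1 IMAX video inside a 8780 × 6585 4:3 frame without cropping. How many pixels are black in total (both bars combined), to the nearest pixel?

Since 1.430 > 1.333, the video is width-limited.
The video is 8780 / 1.430 ≈ 6139.8601 px tall.
Black = 6585 − 6139.8601 = 445.1399 px.
Bar area = 445.1399 × 8780 ≈ 3908328 px.

3908328 pixels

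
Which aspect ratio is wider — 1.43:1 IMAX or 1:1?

1.43:1 IMAX

1.43 and 1; 1.43 > 1.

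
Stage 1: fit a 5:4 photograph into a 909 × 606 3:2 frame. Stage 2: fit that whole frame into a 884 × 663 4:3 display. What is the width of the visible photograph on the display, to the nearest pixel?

Inside the 909×606 canvas the photograph is height-limited at 757.50 × 606.00.
The 3:2 canvas is width-limited in 884×663, giving 884.00 × 589.33; scale factor 0.9725.
The photograph scales with it: width 757.50 × 0.9725 ≈ 736.67.

737 px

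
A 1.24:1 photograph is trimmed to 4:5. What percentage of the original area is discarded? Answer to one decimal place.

35.5%

4:5 is narrower than 1.24:1, so the crop keeps the full height and trims the width.
Fraction kept = (0.800)/(1.240) ≈ 64.52%, so 35.48% is lost.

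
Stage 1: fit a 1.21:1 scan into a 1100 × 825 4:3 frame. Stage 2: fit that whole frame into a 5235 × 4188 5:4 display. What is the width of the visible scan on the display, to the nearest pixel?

4751 px

1.21:1 in 1100×825: fills the height, so the scan is 998.25 × 825.00.
4:3 in 5235×4188: fills the width, so the intermediate becomes 5235.00 × 3926.25 — a scale of ×4.7591.
The scan scales with it: width 998.25 × 4.7591 ≈ 4750.76.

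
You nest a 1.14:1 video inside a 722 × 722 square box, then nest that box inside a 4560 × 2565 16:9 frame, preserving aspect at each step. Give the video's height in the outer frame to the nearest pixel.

1.14:1 in 722×722: fills the width, so the video is 722.00 × 633.33.
Second fit — the square canvas into 4560×2565 spans the height: 2565.00 × 2565.00 (×3.5526 from 722×722).
So the video's height is 633.33 × 3.5526 ≈ 2250.00.

2250 px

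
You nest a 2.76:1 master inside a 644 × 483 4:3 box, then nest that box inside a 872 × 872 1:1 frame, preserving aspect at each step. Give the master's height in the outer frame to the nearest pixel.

316 px

Inside the 644×483 canvas the master is width-limited at 644.00 × 233.33.
Second fit — the 4:3 canvas into 872×872 spans the width: 872.00 × 654.00 (×1.3540 from 644×483).
The master scales with it: height 233.33 × 1.3540 ≈ 315.94.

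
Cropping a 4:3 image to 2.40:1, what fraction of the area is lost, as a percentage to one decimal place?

The width stays; only height is cut (since 2.40:1 is wider than 4:3).
Area ratio = (1.333)/(2.400) = 55.56%; the remaining 44.44% is cropped out.

44.4%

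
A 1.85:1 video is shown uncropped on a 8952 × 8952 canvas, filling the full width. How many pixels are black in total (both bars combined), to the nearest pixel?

The video is 8952 / 1.850 ≈ 4838.9189 px tall.
Leftover height: 8952 − 4838.9189 = 4113.0811 px.
That's 4113.0811 × 8952 ≈ 36820302 black pixels.

36820302 pixels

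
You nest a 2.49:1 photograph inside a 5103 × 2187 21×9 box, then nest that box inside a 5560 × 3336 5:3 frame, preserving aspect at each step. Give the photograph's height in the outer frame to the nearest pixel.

2233 px

First fit — 2.49:1 into 5103×2187 spans the width: 5103.00 × 2049.40.
21×9 in 5560×3336: fills the width, so the intermediate becomes 5560.00 × 2382.86 — a scale of ×1.0896.
So the photograph's height is 2049.40 × 1.0896 ≈ 2232.93.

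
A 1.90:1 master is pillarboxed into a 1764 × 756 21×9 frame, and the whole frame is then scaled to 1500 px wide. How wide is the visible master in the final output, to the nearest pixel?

1221 px

Fitted into 1764×756, the master spans the height; its width is 756 × 1.900 ≈ 1436.40 px.
The frame scales by 1500/1764 = 0.8503; 1436.40 × 0.8503 ≈ 1221.43 px.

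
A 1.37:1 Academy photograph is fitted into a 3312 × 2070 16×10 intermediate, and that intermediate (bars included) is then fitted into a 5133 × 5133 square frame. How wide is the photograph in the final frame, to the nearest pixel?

4395 px

1.37:1 Academy in 3312×2070: fills the height, so the photograph is 2835.90 × 2070.00.
Second fit — the 16×10 canvas into 5133×5133 spans the width: 5133.00 × 3208.12 (×1.5498 from 3312×2070).
Applying the same ×1.5498: 2835.90 → 4395.13.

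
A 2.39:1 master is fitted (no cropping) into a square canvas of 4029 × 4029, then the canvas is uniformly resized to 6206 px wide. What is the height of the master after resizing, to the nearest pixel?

Fitted into 4029×4029, the master spans the width; its height is 4029 / 2.390 ≈ 1685.77 px.
Scaling 4029 → 6206 is ×1.5403, so the height becomes 1685.77 × 1.5403 ≈ 2596.65 px.

2597 px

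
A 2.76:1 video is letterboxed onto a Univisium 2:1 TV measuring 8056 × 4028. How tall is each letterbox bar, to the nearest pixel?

555 px

Since 2.760 > 2.000, the video is width-limited.
Content height = 8056 / 2.760 ≈ 2918.84 px.
4028 − 2918.84 = 1109.16 px of bars (554.58 each).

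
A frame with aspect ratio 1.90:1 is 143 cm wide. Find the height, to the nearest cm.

143 / 1.900 = 75.26.

75 cm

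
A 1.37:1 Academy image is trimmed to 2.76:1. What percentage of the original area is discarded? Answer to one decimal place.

2.76:1 is wider than 1.37:1 Academy, so the crop keeps the full width and trims the height.
Area ratio = (1.370)/(2.760) = 49.64%; the remaining 50.36% is cropped out.

50.4%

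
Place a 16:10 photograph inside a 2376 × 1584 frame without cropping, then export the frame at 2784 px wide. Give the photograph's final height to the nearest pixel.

1740 px

At 2376×1584 the photograph is width-limited, so height = 2376 × 10/16 ≈ 1485.00 px.
Resizing to 2784 px wide multiplies everything by 1.1717: 1485.00 → 1740.00 px.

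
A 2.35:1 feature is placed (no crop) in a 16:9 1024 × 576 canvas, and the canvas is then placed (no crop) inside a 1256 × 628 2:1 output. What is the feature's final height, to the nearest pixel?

475 px

Inside the 1024×576 canvas the feature is width-limited at 1024.00 × 435.74.
Second fit — the 16:9 canvas into 1256×628 spans the height: 1116.44 × 628.00 (×1.0903 from 1024×576).
Applying the same ×1.0903: 435.74 → 475.08.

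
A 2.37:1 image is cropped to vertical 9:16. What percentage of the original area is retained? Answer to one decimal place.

23.7%

Going from 2.37:1 to vertical 9:16 means cutting width while keeping height.
Area ratio = (0.562)/(2.370) = 23.73% retained.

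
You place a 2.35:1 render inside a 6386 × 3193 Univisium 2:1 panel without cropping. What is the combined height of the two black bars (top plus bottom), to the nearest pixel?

476 px

2.35:1 is wider than Univisium 2:1, so it spans the full width.
Content height = 6386 / 2.350 ≈ 2717.45 px.
3193 − 2717.45 = 475.55 px of bars.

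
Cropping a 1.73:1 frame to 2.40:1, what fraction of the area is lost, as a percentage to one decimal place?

Going from 1.73:1 to 2.40:1 means cutting height while keeping width.
Fraction kept = (1.730)/(2.400) ≈ 72.08%, so 27.92% is lost.

27.9%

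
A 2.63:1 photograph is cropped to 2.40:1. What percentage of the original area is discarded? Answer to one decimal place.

The height stays; only width is cut (since 2.40:1 is narrower than 2.63:1).
Area ratio = (2.400)/(2.630) = 91.25%; the remaining 8.75% is cropped out.

8.7%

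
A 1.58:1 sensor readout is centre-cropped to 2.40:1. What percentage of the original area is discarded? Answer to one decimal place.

The width stays; only height is cut (since 2.40:1 is wider than 1.58:1).
Fraction kept = (1.580)/(2.400) ≈ 65.83%, so 34.17% is lost.

34.2%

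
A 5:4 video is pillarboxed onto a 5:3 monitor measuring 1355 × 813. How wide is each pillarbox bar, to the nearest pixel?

5:4 is narrower than 5:3, so it spans the full height.
That makes the image 1016.25 px wide (813 × 5/4).
1355 − 1016.25 = 338.75 px of bars (169.38 each).

169 px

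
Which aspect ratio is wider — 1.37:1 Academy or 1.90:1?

1.37 and 1.9; 1.9 > 1.37.

1.90:1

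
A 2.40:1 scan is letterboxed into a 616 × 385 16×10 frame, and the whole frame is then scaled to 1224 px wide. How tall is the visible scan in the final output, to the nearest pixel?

Fitted into 616×385, the scan spans the width; its height is 616 / 2.400 ≈ 256.67 px.
The frame scales by 1224/616 = 1.9870; 256.67 × 1.9870 ≈ 510.00 px.

510 px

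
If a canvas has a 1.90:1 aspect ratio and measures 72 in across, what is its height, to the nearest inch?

38 in

72 / 1.900 = 37.89.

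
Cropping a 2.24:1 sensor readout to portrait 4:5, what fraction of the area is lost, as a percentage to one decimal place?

The height stays; only width is cut (since portrait 4:5 is narrower than 2.24:1).
(0.800)/(2.240) ≈ 0.357 of the area survives, leaving 64.29% discarded.

64.3%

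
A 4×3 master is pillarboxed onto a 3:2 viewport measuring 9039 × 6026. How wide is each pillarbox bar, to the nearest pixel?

502 px

4×3 (1.333) < 3:2 (1.500), so the master fills the height.
The master is 6026 × 4/3 ≈ 8034.67 px wide.
9039 − 8034.67 = 1004.33 px of bars (502.17 each).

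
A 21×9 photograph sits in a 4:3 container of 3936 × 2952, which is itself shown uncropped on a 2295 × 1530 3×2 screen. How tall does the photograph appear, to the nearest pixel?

Inside the 3936×2952 canvas the photograph is width-limited at 3936.00 × 1686.86.
The 4:3 canvas is height-limited in 2295×1530, giving 2040.00 × 1530.00; scale factor 0.5183.
The photograph scales with it: height 1686.86 × 0.5183 ≈ 874.29.

874 px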